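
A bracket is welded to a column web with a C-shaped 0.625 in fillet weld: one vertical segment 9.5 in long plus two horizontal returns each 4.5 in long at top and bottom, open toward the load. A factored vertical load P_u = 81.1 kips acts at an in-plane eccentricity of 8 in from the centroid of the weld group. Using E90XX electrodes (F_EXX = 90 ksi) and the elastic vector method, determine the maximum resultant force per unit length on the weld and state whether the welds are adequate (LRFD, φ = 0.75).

f_max ≈ 15.1 kip/in; adequate

Total weld length L_w = 18.5 in. Treat welds as unit-width lines.
Centroid: x̄ = 2×4.5×2.25 / 18.5 = 1.095 in from the vertical weld.
Polar moment about centroid: J = I_x + I_y = [9.5³/12 + 2×4.5×4.75²] + [9.5×1.095² + 2(4.5³/12 + 4.5×1.155²)] = 313.1 in³.
Direct shear f_v = P/L_w = 81.1 / 18.5 = 4.384 kip/in (vertical).
Torsion M = P·e = 81.1 × 8 = 648.8 kip·in.
Critical point at (x, y) = (3.405, 4.75) from centroid. f_tx = M·y/J = 9.843 kip/in; f_ty = M·x/J = 7.057 kip/in.
Resultant f_max = √[f_tx² + (f_v + f_ty)²] = √[9.843² + (4.384 + 7.057)²] = 15.09 kip/in.
Capacity per unit length: φr_n = 0.75 × 0.6 × 90 × (0.707 × 0.625) = 17.9 kip/in.
15.09 ≤ 17.9 → adequate.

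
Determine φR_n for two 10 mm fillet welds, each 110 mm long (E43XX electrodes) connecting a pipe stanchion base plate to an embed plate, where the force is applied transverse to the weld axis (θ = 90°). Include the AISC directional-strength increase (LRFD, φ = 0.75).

φR_n ≈ 451 kN

E43XX → F_EXX = 430 MPa.
t_e = 0.707 × 10 = 7.07 mm; A_we = 7.07 × 220 = 1555 mm².
Directional factor: 1.0 + 0.5 sin^1.5(90°) = 1.5.
F_nw = 0.6 × 430 × 1.5 = 387 MPa.
φR_n = 0.75 × 387 × 1555 × 10⁻³ = 451.5 kN.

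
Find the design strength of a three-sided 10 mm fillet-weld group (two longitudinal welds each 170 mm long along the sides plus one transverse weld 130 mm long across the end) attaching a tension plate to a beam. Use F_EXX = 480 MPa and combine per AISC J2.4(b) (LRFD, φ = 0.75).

t_e = 0.707 × 10 = 7.07 mm.
R_nwl = 0.6 × 480 × 7.07 × 340 × 10⁻³ = 692.3 kN (longitudinal, 2 welds).
R_nwt = 0.6 × 480 × 7.07 × 130 × 10⁻³ = 264.7 kN (transverse, base value).
(i) R_nwl + R_nwt = 957 kN; (ii) 0.85 R_nwl + 1.5 R_nwt = 985.5 kN.
R_n = max = 985.5 kN [governs: (ii)]; φR_n = 739.1 kN.

φR_n ≈ 739 kN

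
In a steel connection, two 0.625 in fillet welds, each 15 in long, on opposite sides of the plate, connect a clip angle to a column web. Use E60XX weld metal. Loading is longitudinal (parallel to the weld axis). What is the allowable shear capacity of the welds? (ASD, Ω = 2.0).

E60XX → F_EXX = 60 ksi.
Effective throat t_e = 0.707 × 0.625 = 0.4419 in.
Total length L = 30 in; A_we = 0.4419 × 30 = 13.26 in².
F_nw = 0.6 F_EXX = 0.6 × 60 = 36 ksi.
R_n = 36 × 13.26 = 477.2 kip; R_n/Ω = 477.2/2.0 = 238.6 kip.

R_n/Ω ≈ 239 kip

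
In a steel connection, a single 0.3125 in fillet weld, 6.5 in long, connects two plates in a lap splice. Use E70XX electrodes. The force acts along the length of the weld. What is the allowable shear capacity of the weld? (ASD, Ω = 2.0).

R_n/Ω ≈ 30.2 kips

E70XX → F_EXX = 70 ksi.
Effective throat t_e = 0.707 × 0.3125 = 0.2209 in.
Total length L = 6.5 in; A_we = 0.2209 × 6.5 = 1.436 in².
F_nw = 0.6 F_EXX = 0.6 × 70 = 42 ksi.
R_n = 42 × 1.436 = 60.32 kips; R_n/Ω = 60.32/2.0 = 30.16 kips.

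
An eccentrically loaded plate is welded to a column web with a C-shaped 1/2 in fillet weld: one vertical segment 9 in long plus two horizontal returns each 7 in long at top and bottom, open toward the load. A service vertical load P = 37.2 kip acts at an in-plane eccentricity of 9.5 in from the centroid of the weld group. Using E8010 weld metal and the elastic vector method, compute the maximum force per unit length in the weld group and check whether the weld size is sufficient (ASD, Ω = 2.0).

f_max ≈ 6.29 kip/in; adequate

E80XX → F_EXX = 80 ksi.
Total weld length L_w = 23 in. Treat welds as unit-width lines.
Centroid: x̄ = 2×7×3.5 / 23 = 2.13 in from the vertical weld.
Polar moment about centroid: J = I_x + I_y = [9³/12 + 2×7×4.5²] + [9×2.13² + 2(7³/12 + 7×1.37²)] = 468.5 in³.
Direct shear f_v = P/L_w = 37.2 / 23 = 1.617 kip/in (vertical).
Torsion M = P·e = 37.2 × 9.5 = 353.4 kip·in.
Critical point at (x, y) = (4.87, 4.5) from centroid. f_tx = M·y/J = 3.394 kip/in; f_ty = M·x/J = 3.673 kip/in.
Resultant f_max = √[f_tx² + (f_v + f_ty)²] = √[3.394² + (1.617 + 3.673)²] = 6.286 kip/in.
Capacity per unit length: r_n/Ω = (1/2.0) × 0.6 × 80 × (0.707 × 0.5) = 8.484 kip/in.
6.286 ≤ 8.484 → adequate.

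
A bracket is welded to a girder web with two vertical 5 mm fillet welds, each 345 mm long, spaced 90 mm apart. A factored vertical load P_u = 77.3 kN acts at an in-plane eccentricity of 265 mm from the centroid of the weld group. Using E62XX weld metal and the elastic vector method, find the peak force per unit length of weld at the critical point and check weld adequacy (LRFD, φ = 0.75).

f_max ≈ 484 N/mm; adequate

E62XX → F_EXX = 620 MPa.
Total weld length L_w = 690 mm. Treat welds as unit-width lines.
Polar moment about centroid: J = 2[d³/12 + d(b/2)²] = 2[345³/12 + 345×45²] = 8241000 mm³.
Direct shear f_v = P/L_w = 77.3×10³ / 690 = 112 N/mm (vertical).
Torsion M = P·e = 77.3×10³ × 265 = 20484000 N·mm.
Critical point at (x, y) = (45, 172.5) from centroid. f_tx = M·y/J = 428.8 N/mm; f_ty = M·x/J = 111.9 N/mm.
Resultant f_max = √[f_tx² + (f_v + f_ty)²] = √[428.8² + (112 + 111.9)²] = 483.7 N/mm.
Capacity per unit length: φr_n = 0.75 × 0.6 × 620 × (0.707 × 5) = 986.3 N/mm.
483.7 ≤ 986.3 → adequate.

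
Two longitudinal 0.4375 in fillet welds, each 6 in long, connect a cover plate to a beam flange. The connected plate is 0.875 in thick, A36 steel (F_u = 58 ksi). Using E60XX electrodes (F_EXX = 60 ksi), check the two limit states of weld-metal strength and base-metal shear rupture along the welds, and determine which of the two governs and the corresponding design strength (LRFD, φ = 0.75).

t_e = 0.707 × 0.4375 = 0.3093 in; L = 12 in.
Weld metal: φR_n = 0.75 × 0.6 × 60 × 0.3093 × 12 = 100.2 kip.
Base metal (shear rupture): φR_n = 0.75 × 0.6 × 58 × 0.875 × 12 = 274 kip.
Governing: weld metal.

φR_n ≈ 100 kip (weld metal governs)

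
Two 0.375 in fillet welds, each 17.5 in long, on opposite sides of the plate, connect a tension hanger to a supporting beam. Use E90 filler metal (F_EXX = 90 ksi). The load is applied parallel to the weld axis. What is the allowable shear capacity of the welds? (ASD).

Effective throat t_e = 0.707 × 0.375 = 0.2651 in.
Total length L = 35 in; A_we = 0.2651 × 35 = 9.279 in².
F_nw = 0.6 F_EXX = 0.6 × 90 = 54 ksi.
R_n = 54 × 9.279 = 501.1 kips; R_n/Ω = 501.1/2.0 = 250.5 kips.

R_n/Ω ≈ 251 kips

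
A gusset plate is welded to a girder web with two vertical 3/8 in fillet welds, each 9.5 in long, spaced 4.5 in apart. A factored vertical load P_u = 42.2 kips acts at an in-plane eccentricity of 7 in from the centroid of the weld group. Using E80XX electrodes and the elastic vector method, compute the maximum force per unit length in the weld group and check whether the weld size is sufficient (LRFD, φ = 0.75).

f_max ≈ 7.71 kip/in; adequate

E80XX → F_EXX = 80 ksi.
Total weld length L_w = 19 in. Treat welds as unit-width lines.
Polar moment about centroid: J = 2[d³/12 + d(b/2)²] = 2[9.5³/12 + 9.5×2.25²] = 239.1 in³.
Direct shear f_v = P/L_w = 42.2 / 19 = 2.221 kip/in (vertical).
Torsion M = P·e = 42.2 × 7 = 295.4 kip·in.
Critical point at (x, y) = (2.25, 4.75) from centroid. f_tx = M·y/J = 5.869 kip/in; f_ty = M·x/J = 2.78 kip/in.
Resultant f_max = √[f_tx² + (f_v + f_ty)²] = √[5.869² + (2.221 + 2.78)²] = 7.711 kip/in.
Capacity per unit length: φr_n = 0.75 × 0.6 × 80 × (0.707 × 0.375) = 9.544 kip/in.
7.711 ≤ 9.544 → adequate.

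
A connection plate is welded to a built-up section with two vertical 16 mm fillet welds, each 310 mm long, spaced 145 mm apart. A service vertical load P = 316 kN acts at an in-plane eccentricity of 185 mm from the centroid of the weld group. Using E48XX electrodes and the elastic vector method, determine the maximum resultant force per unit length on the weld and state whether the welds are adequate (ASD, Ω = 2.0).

E48XX → F_EXX = 480 MPa.
Total weld length L_w = 620 mm. Treat welds as unit-width lines.
Polar moment about centroid: J = 2[d³/12 + d(b/2)²] = 2[310³/12 + 310×72.5²] = 8224000 mm³.
Direct shear f_v = P/L_w = 316×10³ / 620 = 509.7 N/mm (vertical).
Torsion M = P·e = 316×10³ × 185 = 58460000 N·mm.
Critical point at (x, y) = (72.5, 155) from centroid. f_tx = M·y/J = 1102 N/mm; f_ty = M·x/J = 515.4 N/mm.
Resultant f_max = √[f_tx² + (f_v + f_ty)²] = √[1102² + (509.7 + 515.4)²] = 1505 N/mm.
Capacity per unit length: r_n/Ω = (1/2.0) × 0.6 × 480 × (0.707 × 16) = 1629 N/mm.
1505 ≤ 1629 → adequate.

f_max ≈ 1500 N/mm; adequate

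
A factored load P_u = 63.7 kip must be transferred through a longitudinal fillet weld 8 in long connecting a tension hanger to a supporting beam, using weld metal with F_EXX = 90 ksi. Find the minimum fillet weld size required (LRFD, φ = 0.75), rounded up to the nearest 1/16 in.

Total weld length L = 8 in.
Required throat t_e = P_u / (φ × 0.6 F_EXX × L) = 63.7 / (0.75 × 0.6 × 90 × 8) = 0.1966 in.
Required leg w = t_e / 0.707 = 0.2781 in → use 5/16 in.

w = 5/16 in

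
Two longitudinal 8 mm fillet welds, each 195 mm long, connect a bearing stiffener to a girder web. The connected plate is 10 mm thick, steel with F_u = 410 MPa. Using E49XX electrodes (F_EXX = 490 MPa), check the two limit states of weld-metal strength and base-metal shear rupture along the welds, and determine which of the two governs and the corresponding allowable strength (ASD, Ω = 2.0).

R_n/Ω ≈ 324 kN (weld metal governs)

t_e = 0.707 × 8 = 5.656 mm; L = 390 mm.
Weld metal: R_n/Ω = (1/2.0) × 0.6 × 490 × 5.656 × 390 × 10⁻³ = 324.3 kN.
Base metal (shear rupture): R_n/Ω = (1/2.0) × 0.6 × 410 × 10 × 390 × 10⁻³ = 479.7 kN.
Governing: weld metal.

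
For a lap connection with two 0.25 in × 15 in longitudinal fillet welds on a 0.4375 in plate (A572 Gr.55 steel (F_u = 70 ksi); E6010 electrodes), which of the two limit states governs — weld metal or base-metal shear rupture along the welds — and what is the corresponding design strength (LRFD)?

E60XX → F_EXX = 60 ksi.
t_e = 0.707 × 0.25 = 0.1767 in; L = 30 in.
Weld metal: φR_n = 0.75 × 0.6 × 60 × 0.1767 × 30 = 143.2 kips.
Base metal (shear rupture): φR_n = 0.75 × 0.6 × 70 × 0.4375 × 30 = 413.4 kips.
Governing: weld metal.

φR_n ≈ 143 kips (weld metal governs)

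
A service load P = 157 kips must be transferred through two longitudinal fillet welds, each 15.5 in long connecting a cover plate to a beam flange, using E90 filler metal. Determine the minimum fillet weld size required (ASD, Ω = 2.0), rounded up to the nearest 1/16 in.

E90XX → F_EXX = 90 ksi.
Total weld length L = 31 in.
Required throat t_e = P × Ω / (0.6 F_EXX × L) = 157 × 2.0 / (0.6 × 90 × 31) = 0.1876 in.
Required leg w = t_e / 0.707 = 0.2653 in → use 5/16 in.

w = 5/16 in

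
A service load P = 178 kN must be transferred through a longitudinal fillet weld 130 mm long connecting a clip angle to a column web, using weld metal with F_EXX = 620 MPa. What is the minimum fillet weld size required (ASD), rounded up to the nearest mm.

Total weld length L = 130 mm.
Required throat t_e = P × Ω / (0.6 F_EXX × L) = 178 × 2.0 / (0.6 × 620 × 130 × 10⁻³) = 7.361 mm.
Required leg w = t_e / 0.707 = 10.41 mm → use 11 mm.

w = 11 mm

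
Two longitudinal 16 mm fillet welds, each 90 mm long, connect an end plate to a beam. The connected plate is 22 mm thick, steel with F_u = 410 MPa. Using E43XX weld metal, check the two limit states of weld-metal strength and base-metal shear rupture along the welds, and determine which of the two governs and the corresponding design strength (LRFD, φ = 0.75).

E43XX → F_EXX = 430 MPa.
t_e = 0.707 × 16 = 11.31 mm; L = 180 mm.
Weld metal: φR_n = 0.75 × 0.6 × 430 × 11.31 × 180 × 10⁻³ = 394 kN.
Base metal (shear rupture): φR_n = 0.75 × 0.6 × 410 × 22 × 180 × 10⁻³ = 730.6 kN.
Governing: weld metal.

φR_n ≈ 394 kN (weld metal governs)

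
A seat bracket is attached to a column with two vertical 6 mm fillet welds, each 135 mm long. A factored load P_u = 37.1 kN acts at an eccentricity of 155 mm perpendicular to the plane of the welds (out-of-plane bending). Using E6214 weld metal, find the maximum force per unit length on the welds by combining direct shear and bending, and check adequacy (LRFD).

E62XX → F_EXX = 620 MPa.
L_w = 2 × 135 = 270 mm; section modulus (unit throat) S = 2 × L²/6 = 6075 mm².
Direct shear f_v = P/L_w = 37.1×10³/270 = 137.4 N/mm.
Moment M = P × e = 37.1×10³ × 155 = 5750500 N·mm; bending f_b = M/S = 946.6 N/mm.
f_max = √(f_v² + f_b²) = √(137.4² + 946.6²) = 956.5 N/mm.
φr_n = 0.75 × 0.6 × 620 × (0.707 × 6) = 1184 N/mm → adequate.

f_max ≈ 957 N/mm; adequate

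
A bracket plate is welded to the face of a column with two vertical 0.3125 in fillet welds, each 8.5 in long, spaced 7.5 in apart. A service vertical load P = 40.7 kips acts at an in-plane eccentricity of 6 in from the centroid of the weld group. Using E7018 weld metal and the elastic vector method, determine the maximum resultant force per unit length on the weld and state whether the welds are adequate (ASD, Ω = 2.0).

f_max ≈ 5.92 kip/in; NOT adequate

E70XX → F_EXX = 70 ksi.
Total weld length L_w = 17 in. Treat welds as unit-width lines.
Polar moment about centroid: J = 2[d³/12 + d(b/2)²] = 2[8.5³/12 + 8.5×3.75²] = 341.4 in³.
Direct shear f_v = P/L_w = 40.7 / 17 = 2.394 kip/in (vertical).
Torsion M = P·e = 40.7 × 6 = 244.2 kip·in.
Critical point at (x, y) = (3.75, 4.25) from centroid. f_tx = M·y/J = 3.04 kip/in; f_ty = M·x/J = 2.682 kip/in.
Resultant f_max = √[f_tx² + (f_v + f_ty)²] = √[3.04² + (2.394 + 2.682)²] = 5.917 kip/in.
Capacity per unit length: r_n/Ω = (1/2.0) × 0.6 × 70 × (0.707 × 0.3125) = 4.64 kip/in.
5.917 > 4.64 → NOT adequate.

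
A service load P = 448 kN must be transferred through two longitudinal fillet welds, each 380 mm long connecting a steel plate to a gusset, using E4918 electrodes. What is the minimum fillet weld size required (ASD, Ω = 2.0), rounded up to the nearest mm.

w = 6 mm

E49XX → F_EXX = 490 MPa.
Total weld length L = 760 mm.
Required throat t_e = P × Ω / (0.6 F_EXX × L) = 448 × 2.0 / (0.6 × 490 × 760 × 10⁻³) = 4.01 mm.
Required leg w = t_e / 0.707 = 5.672 mm → use 6 mm.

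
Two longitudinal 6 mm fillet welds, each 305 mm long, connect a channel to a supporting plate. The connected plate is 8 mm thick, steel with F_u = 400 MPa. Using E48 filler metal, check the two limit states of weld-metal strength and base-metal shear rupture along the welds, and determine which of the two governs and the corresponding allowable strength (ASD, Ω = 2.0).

E48XX → F_EXX = 480 MPa.
t_e = 0.707 × 6 = 4.242 mm; L = 610 mm.
Weld metal: R_n/Ω = (1/2.0) × 0.6 × 480 × 4.242 × 610 × 10⁻³ = 372.6 kN.
Base metal (shear rupture): R_n/Ω = (1/2.0) × 0.6 × 400 × 8 × 610 × 10⁻³ = 585.6 kN.
Governing: weld metal.

R_n/Ω ≈ 373 kN (weld metal governs)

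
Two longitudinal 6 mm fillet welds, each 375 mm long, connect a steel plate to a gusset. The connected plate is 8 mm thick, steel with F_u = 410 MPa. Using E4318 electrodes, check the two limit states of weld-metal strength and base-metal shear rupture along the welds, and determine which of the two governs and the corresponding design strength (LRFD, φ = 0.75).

φR_n ≈ 616 kN (weld metal governs)

E43XX → F_EXX = 430 MPa.
t_e = 0.707 × 6 = 4.242 mm; L = 750 mm.
Weld metal: φR_n = 0.75 × 0.6 × 430 × 4.242 × 750 × 10⁻³ = 615.6 kN.
Base metal (shear rupture): φR_n = 0.75 × 0.6 × 410 × 8 × 750 × 10⁻³ = 1107 kN.
Governing: weld metal.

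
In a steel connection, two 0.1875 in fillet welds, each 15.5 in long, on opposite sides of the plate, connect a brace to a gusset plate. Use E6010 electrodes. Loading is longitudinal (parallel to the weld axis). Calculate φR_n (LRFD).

E60XX → F_EXX = 60 ksi.
Effective throat t_e = 0.707 × 0.1875 = 0.1326 in.
Total length L = 31 in; A_we = 0.1326 × 31 = 4.109 in².
F_nw = 0.6 F_EXX = 0.6 × 60 = 36 ksi.
φR_n = 0.75 × 36 × 4.109 = 111 kip.

φR_n ≈ 111 kip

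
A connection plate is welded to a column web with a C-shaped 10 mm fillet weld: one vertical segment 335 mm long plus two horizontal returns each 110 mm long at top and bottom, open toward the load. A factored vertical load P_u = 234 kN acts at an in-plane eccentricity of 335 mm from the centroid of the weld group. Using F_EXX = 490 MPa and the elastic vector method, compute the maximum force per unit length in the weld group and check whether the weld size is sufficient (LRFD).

Total weld length L_w = 555 mm. Treat welds as unit-width lines.
Centroid: x̄ = 2×110×55 / 555 = 21.8 mm from the vertical weld.
Polar moment about centroid: J = I_x + I_y = [335³/12 + 2×110×167.5²] + [335×21.8² + 2(110³/12 + 110×33.2²)] = 9929000 mm³.
Direct shear f_v = P/L_w = 234×10³ / 555 = 421.6 N/mm (vertical).
Torsion M = P·e = 234×10³ × 335 = 78390000 N·mm.
Critical point at (x, y) = (88.2, 167.5) from centroid. f_tx = M·y/J = 1322 N/mm; f_ty = M·x/J = 696.3 N/mm.
Resultant f_max = √[f_tx² + (f_v + f_ty)²] = √[1322² + (421.6 + 696.3)²] = 1732 N/mm.
Capacity per unit length: φr_n = 0.75 × 0.6 × 490 × (0.707 × 10) = 1559 N/mm.
1732 > 1559 → NOT adequate.

f_max ≈ 1730 N/mm; NOT adequate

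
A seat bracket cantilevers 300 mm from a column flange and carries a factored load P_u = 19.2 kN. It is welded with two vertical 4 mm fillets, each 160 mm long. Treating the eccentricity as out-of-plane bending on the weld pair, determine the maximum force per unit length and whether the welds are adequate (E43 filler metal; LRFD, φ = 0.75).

E43XX → F_EXX = 430 MPa.
L_w = 2 × 160 = 320 mm; section modulus (unit throat) S = 2 × L²/6 = 8533 mm².
Direct shear f_v = P/L_w = 19.2×10³/320 = 60 N/mm.
Moment M = P × e = 19.2×10³ × 300 = 5760000 N·mm; bending f_b = M/S = 675 N/mm.
f_max = √(f_v² + f_b²) = √(60² + 675²) = 677.7 N/mm.
φr_n = 0.75 × 0.6 × 430 × (0.707 × 4) = 547.2 N/mm → NOT adequate.

f_max ≈ 678 N/mm; NOT adequate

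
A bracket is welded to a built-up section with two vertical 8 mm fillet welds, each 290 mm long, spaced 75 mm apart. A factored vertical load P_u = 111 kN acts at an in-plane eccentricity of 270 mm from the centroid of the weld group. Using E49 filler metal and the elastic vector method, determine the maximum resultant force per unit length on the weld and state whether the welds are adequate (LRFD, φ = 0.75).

E49XX → F_EXX = 490 MPa.
Total weld length L_w = 580 mm. Treat welds as unit-width lines.
Polar moment about centroid: J = 2[d³/12 + d(b/2)²] = 2[290³/12 + 290×37.5²] = 4880000 mm³.
Direct shear f_v = P/L_w = 111×10³ / 580 = 191.4 N/mm (vertical).
Torsion M = P·e = 111×10³ × 270 = 29970000 N·mm.
Critical point at (x, y) = (37.5, 145) from centroid. f_tx = M·y/J = 890.4 N/mm; f_ty = M·x/J = 230.3 N/mm.
Resultant f_max = √[f_tx² + (f_v + f_ty)²] = √[890.4² + (191.4 + 230.3)²] = 985.2 N/mm.
Capacity per unit length: φr_n = 0.75 × 0.6 × 490 × (0.707 × 8) = 1247 N/mm.
985.2 ≤ 1247 → adequate.

f_max ≈ 985 N/mm; adequate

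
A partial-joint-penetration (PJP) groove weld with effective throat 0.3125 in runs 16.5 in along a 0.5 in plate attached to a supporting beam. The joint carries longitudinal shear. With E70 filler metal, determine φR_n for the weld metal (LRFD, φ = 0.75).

E70XX → F_EXX = 70 ksi.
Effective throat (given) t_e = 0.3125 in.
A_we = 0.3125 × 16.5 = 5.156 in².
F_nw = 0.6 F_EXX = 42 ksi.
φR_n = 0.75 × 42 × 5.156 = 162.4 kip.

φR_n ≈ 162 kip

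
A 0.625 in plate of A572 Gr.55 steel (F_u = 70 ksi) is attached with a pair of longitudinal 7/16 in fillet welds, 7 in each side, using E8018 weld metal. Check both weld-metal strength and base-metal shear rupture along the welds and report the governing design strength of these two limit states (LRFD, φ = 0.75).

φR_n ≈ 156 kip (weld metal governs)

E80XX → F_EXX = 80 ksi.
t_e = 0.707 × 0.4375 = 0.3093 in; L = 14 in.
Weld metal: φR_n = 0.75 × 0.6 × 80 × 0.3093 × 14 = 155.9 kip.
Base metal (shear rupture): φR_n = 0.75 × 0.6 × 70 × 0.625 × 14 = 275.6 kip.
Governing: weld metal.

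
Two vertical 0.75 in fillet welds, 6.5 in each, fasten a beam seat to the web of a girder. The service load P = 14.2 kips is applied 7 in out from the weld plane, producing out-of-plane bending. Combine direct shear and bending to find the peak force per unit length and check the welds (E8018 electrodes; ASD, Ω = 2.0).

f_max ≈ 7.14 kip/in; adequate

E80XX → F_EXX = 80 ksi.
L_w = 2 × 6.5 = 13 in; section modulus (unit throat) S = 2 × L²/6 = 14.08 in².
Direct shear f_v = P/L_w = 14.2/13 = 1.092 kip/in.
Moment M = P × e = 14.2 × 7 = 99.4 kip·in; bending f_b = M/S = 7.058 kip/in.
f_max = √(f_v² + f_b²) = √(1.092² + 7.058²) = 7.142 kip/in.
r_n/Ω = (1/2.0) × 0.6 × 80 × (0.707 × 0.75) = 12.73 kip/in → adequate.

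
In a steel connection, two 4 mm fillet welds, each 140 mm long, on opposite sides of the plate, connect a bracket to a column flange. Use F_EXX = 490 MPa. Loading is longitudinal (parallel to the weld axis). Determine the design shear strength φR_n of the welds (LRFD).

φR_n ≈ 175 kN

Effective throat t_e = 0.707 × 4 = 2.828 mm.
Total length L = 280 mm; A_we = 2.828 × 280 = 791.8 mm².
F_nw = 0.6 F_EXX = 0.6 × 490 = 294 MPa.
φR_n = 0.75 × 294 × 791.8 × 10⁻³ = 174.6 kN.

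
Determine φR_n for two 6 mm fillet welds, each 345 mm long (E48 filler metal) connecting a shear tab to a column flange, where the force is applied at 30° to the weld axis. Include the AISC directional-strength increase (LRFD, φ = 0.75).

φR_n ≈ 744 kN

E48XX → F_EXX = 480 MPa.
t_e = 0.707 × 6 = 4.242 mm; A_we = 4.242 × 690 = 2927 mm².
Directional factor: 1.0 + 0.5 sin^1.5(30°) = 1.177.
F_nw = 0.6 × 480 × 1.177 = 338.9 MPa.
φR_n = 0.75 × 338.9 × 2927 × 10⁻³ = 744 kN.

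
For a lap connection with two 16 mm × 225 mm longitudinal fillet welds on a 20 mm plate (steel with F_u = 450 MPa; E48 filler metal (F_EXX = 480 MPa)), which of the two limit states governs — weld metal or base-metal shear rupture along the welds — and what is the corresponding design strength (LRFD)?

φR_n ≈ 1100 kN (weld metal governs)

t_e = 0.707 × 16 = 11.31 mm; L = 450 mm.
Weld metal: φR_n = 0.75 × 0.6 × 480 × 11.31 × 450 × 10⁻³ = 1100 kN.
Base metal (shear rupture): φR_n = 0.75 × 0.6 × 450 × 20 × 450 × 10⁻³ = 1822 kN.
Governing: weld metal.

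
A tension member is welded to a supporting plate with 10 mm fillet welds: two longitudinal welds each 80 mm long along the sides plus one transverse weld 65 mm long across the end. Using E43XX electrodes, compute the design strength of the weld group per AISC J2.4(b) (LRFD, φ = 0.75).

E43XX → F_EXX = 430 MPa.
t_e = 0.707 × 10 = 7.07 mm.
R_nwl = 0.6 × 430 × 7.07 × 160 × 10⁻³ = 291.8 kN (longitudinal, 2 welds).
R_nwt = 0.6 × 430 × 7.07 × 65 × 10⁻³ = 118.6 kN (transverse, base value).
(i) R_nwl + R_nwt = 410.4 kN; (ii) 0.85 R_nwl + 1.5 R_nwt = 425.9 kN.
R_n = max = 425.9 kN [governs: (ii)]; φR_n = 319.4 kN.

φR_n ≈ 319 kN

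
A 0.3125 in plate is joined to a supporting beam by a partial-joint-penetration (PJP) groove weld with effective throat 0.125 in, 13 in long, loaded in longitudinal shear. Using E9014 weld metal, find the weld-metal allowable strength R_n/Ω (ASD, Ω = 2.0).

R_n/Ω ≈ 43.9 kips

E90XX → F_EXX = 90 ksi.
Effective throat (given) t_e = 0.125 in.
A_we = 0.125 × 13 = 1.625 in².
F_nw = 0.6 F_EXX = 54 ksi.
R_n/Ω = (54 × 1.625) / 2.0 = 43.88 kips.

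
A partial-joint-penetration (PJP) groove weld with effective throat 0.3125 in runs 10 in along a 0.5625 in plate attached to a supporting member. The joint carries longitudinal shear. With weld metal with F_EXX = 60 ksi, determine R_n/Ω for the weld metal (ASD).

Effective throat (given) t_e = 0.3125 in.
A_we = 0.3125 × 10 = 3.125 in².
F_nw = 0.6 F_EXX = 36 ksi.
R_n/Ω = (36 × 3.125) / 2.0 = 56.25 kip.

R_n/Ω ≈ 56.2 kip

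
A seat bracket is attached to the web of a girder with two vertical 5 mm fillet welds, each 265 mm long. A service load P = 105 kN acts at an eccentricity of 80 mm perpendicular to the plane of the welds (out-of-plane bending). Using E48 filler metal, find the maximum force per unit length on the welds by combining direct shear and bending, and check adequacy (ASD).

E48XX → F_EXX = 480 MPa.
L_w = 2 × 265 = 530 mm; section modulus (unit throat) S = 2 × L²/6 = 23410 mm².
Direct shear f_v = P/L_w = 105×10³/530 = 198.1 N/mm.
Moment M = P × e = 105×10³ × 80 = 8400000 N·mm; bending f_b = M/S = 358.8 N/mm.
f_max = √(f_v² + f_b²) = √(198.1² + 358.8²) = 409.9 N/mm.
r_n/Ω = (1/2.0) × 0.6 × 480 × (0.707 × 5) = 509 N/mm → adequate.

f_max ≈ 410 N/mm; adequate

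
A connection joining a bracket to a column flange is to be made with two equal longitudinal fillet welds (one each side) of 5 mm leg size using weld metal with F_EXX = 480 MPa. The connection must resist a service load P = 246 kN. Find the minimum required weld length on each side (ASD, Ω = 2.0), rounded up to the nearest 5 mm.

Throat t_e = 0.707 × 5 = 3.535 mm.
r_n/Ω = (0.6 × 480 × 3.535) / 2.0 = 509 N/mm = 0.509 kN/mm.
L_req = P / (r_n/Ω) = 246 / 0.509 = 483.3 mm total.
Per side: 483.3 / 2 = 241.6 mm.
Round up → use L = 245 mm on each side.

L = 245 mm on each side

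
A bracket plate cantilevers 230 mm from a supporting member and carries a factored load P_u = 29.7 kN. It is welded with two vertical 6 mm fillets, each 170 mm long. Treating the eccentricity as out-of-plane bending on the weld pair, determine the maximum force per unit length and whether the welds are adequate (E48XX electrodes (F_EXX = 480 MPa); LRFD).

f_max ≈ 714 N/mm; adequate

L_w = 2 × 170 = 340 mm; section modulus (unit throat) S = 2 × L²/6 = 9633 mm².
Direct shear f_v = P/L_w = 29.7×10³/340 = 87.35 N/mm.
Moment M = P × e = 29.7×10³ × 230 = 6831000 N·mm; bending f_b = M/S = 709.1 N/mm.
f_max = √(f_v² + f_b²) = √(87.35² + 709.1²) = 714.5 N/mm.
φr_n = 0.75 × 0.6 × 480 × (0.707 × 6) = 916.3 N/mm → adequate.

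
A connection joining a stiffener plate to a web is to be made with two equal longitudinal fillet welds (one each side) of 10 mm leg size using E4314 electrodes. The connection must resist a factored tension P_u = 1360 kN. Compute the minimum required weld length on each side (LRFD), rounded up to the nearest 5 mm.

L = 500 mm on each side

E43XX → F_EXX = 430 MPa.
Throat t_e = 0.707 × 10 = 7.07 mm.
φr_n = 0.75 × 0.6 × 430 × 7.07 × 10⁻³ = 1.368 kN/mm.
L_req = P_u / φr_n = 1360 / 1.368 = 994.1 mm total.
Per side: 994.1 / 2 = 497.1 mm.
Round up → use L = 500 mm on each side.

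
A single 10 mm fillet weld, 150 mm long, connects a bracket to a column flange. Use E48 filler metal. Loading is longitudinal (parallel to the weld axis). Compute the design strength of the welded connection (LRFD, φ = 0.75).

E48XX → F_EXX = 480 MPa.
Effective throat t_e = 0.707 × 10 = 7.07 mm.
Total length L = 150 mm; A_we = 7.07 × 150 = 1060 mm².
F_nw = 0.6 F_EXX = 0.6 × 480 = 288 MPa.
φR_n = 0.75 × 288 × 1060 × 10⁻³ = 229.1 kN.

φR_n ≈ 229 kN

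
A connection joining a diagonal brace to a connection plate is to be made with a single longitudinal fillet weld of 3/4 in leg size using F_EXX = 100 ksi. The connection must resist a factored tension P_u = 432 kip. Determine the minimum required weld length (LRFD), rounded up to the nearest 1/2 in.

L = 18.5 in

Throat t_e = 0.707 × 0.75 = 0.5302 in.
φr_n = 0.75 × 0.6 × 100 × 0.5302 = 23.86 kip/in.
L_req = P_u / φr_n = 432 / 23.86 = 18.1 in total.
Round up → use L = 18.5 in.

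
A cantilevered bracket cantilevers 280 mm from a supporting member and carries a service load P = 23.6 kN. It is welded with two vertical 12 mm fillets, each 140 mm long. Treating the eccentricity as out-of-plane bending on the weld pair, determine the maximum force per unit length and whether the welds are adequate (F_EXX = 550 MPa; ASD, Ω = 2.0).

L_w = 2 × 140 = 280 mm; section modulus (unit throat) S = 2 × L²/6 = 6533 mm².
Direct shear f_v = P/L_w = 23.6×10³/280 = 84.29 N/mm.
Moment M = P × e = 23.6×10³ × 280 = 6608000 N·mm; bending f_b = M/S = 1011 N/mm.
f_max = √(f_v² + f_b²) = √(84.29² + 1011²) = 1015 N/mm.
r_n/Ω = (1/2.0) × 0.6 × 550 × (0.707 × 12) = 1400 N/mm → adequate.

f_max ≈ 1010 N/mm; adequate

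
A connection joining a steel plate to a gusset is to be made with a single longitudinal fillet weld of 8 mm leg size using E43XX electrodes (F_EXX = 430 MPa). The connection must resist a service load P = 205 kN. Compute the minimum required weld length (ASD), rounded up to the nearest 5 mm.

Throat t_e = 0.707 × 8 = 5.656 mm.
r_n/Ω = (0.6 × 430 × 5.656) / 2.0 = 729.6 N/mm = 0.7296 kN/mm.
L_req = P / (r_n/Ω) = 205 / 0.7296 = 281 mm total.
Round up → use L = 285 mm.

L = 285 mm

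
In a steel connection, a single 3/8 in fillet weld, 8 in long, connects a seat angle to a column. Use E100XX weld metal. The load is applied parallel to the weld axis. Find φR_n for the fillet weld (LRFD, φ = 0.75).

E100XX → F_EXX = 100 ksi.
Effective throat t_e = 0.707 × 0.375 = 0.2651 in.
Total length L = 8 in; A_we = 0.2651 × 8 = 2.121 in².
F_nw = 0.6 F_EXX = 0.6 × 100 = 60 ksi.
φR_n = 0.75 × 60 × 2.121 = 95.45 kips.

φR_n ≈ 95.4 kips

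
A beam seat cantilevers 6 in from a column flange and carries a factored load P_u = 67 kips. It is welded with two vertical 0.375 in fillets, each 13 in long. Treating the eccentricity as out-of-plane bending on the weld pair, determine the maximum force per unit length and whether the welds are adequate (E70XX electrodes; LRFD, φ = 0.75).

f_max ≈ 7.59 kip/in; adequate

E70XX → F_EXX = 70 ksi.
L_w = 2 × 13 = 26 in; section modulus (unit throat) S = 2 × L²/6 = 56.33 in².
Direct shear f_v = P/L_w = 67/26 = 2.577 kip/in.
Moment M = P × e = 67 × 6 = 402 kip·in; bending f_b = M/S = 7.136 kip/in.
f_max = √(f_v² + f_b²) = √(2.577² + 7.136²) = 7.587 kip/in.
φr_n = 0.75 × 0.6 × 70 × (0.707 × 0.375) = 8.351 kip/in → adequate.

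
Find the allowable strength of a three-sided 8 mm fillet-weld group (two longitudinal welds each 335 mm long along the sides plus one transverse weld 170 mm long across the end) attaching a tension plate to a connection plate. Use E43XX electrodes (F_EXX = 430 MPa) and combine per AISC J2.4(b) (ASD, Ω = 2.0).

t_e = 0.707 × 8 = 5.656 mm.
R_nwl = 0.6 × 430 × 5.656 × 670 × 10⁻³ = 977.7 kN (longitudinal, 2 welds).
R_nwt = 0.6 × 430 × 5.656 × 170 × 10⁻³ = 248.1 kN (transverse, base value).
(i) R_nwl + R_nwt = 1226 kN; (ii) 0.85 R_nwl + 1.5 R_nwt = 1203 kN.
R_n = max = 1226 kN [governs: (i)]; R_n/Ω = 612.9 kN.

R_n/Ω ≈ 613 kN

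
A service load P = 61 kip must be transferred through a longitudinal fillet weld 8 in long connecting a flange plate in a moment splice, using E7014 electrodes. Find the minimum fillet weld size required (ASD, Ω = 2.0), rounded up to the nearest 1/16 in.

E70XX → F_EXX = 70 ksi.
Total weld length L = 8 in.
Required throat t_e = P × Ω / (0.6 F_EXX × L) = 61 × 2.0 / (0.6 × 70 × 8) = 0.3631 in.
Required leg w = t_e / 0.707 = 0.5136 in → use 9/16 in.

w = 9/16 in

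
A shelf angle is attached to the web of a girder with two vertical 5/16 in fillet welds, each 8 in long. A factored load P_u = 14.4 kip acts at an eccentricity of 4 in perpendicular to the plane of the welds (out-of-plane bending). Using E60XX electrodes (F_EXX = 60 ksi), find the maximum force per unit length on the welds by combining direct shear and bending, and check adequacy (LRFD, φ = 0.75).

L_w = 2 × 8 = 16 in; section modulus (unit throat) S = 2 × L²/6 = 21.33 in².
Direct shear f_v = P/L_w = 14.4/16 = 0.9 kip/in.
Moment M = P × e = 14.4 × 4 = 57.6 kip·in; bending f_b = M/S = 2.7 kip/in.
f_max = √(f_v² + f_b²) = √(0.9² + 2.7²) = 2.846 kip/in.
φr_n = 0.75 × 0.6 × 60 × (0.707 × 0.3125) = 5.965 kip/in → adequate.

f_max ≈ 2.85 kip/in; adequate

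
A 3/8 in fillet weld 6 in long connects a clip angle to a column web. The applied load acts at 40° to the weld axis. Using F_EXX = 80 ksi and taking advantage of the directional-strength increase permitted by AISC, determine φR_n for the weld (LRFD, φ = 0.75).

φR_n ≈ 72 kips

t_e = 0.707 × 0.375 = 0.2651 in; A_we = 0.2651 × 6 = 1.591 in².
Directional factor: 1.0 + 0.5 sin^1.5(40°) = 1.258.
F_nw = 0.6 × 80 × 1.258 = 60.37 ksi.
φR_n = 0.75 × 60.37 × 1.591 = 72.02 kips.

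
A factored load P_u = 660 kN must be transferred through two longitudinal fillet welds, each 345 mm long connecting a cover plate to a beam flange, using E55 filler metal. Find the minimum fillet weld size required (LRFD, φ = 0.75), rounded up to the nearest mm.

E55XX → F_EXX = 550 MPa.
Total weld length L = 690 mm.
Required throat t_e = P_u / (φ × 0.6 F_EXX × L) = 660 / (0.75 × 0.6 × 550 × 690 × 10⁻³) = 3.865 mm.
Required leg w = t_e / 0.707 = 5.466 mm → use 6 mm.

w = 6 mm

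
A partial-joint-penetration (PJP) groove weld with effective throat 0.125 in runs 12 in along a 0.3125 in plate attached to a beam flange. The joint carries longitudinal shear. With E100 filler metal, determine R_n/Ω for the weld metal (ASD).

E100XX → F_EXX = 100 ksi.
Effective throat (given) t_e = 0.125 in.
A_we = 0.125 × 12 = 1.5 in².
F_nw = 0.6 F_EXX = 60 ksi.
R_n/Ω = (60 × 1.5) / 2.0 = 45 kip.

R_n/Ω ≈ 45 kip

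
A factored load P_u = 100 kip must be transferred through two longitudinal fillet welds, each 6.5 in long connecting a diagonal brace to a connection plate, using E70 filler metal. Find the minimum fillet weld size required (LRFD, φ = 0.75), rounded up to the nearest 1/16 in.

w = 3/8 in

E70XX → F_EXX = 70 ksi.
Total weld length L = 13 in.
Required throat t_e = P_u / (φ × 0.6 F_EXX × L) = 100 / (0.75 × 0.6 × 70 × 13) = 0.2442 in.
Required leg w = t_e / 0.707 = 0.3454 in → use 3/8 in.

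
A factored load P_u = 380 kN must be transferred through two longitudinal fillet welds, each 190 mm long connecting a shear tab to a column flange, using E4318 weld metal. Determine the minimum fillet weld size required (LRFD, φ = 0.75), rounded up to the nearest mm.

w = 8 mm

E43XX → F_EXX = 430 MPa.
Total weld length L = 380 mm.
Required throat t_e = P_u / (φ × 0.6 F_EXX × L) = 380 / (0.75 × 0.6 × 430 × 380 × 10⁻³) = 5.168 mm.
Required leg w = t_e / 0.707 = 7.31 mm → use 8 mm.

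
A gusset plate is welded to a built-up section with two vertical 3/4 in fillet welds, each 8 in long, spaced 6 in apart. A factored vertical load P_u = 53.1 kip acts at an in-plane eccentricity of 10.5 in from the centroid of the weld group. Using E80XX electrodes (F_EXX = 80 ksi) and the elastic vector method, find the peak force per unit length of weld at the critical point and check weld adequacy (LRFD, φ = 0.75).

f_max ≈ 14.4 kip/in; adequate

Total weld length L_w = 16 in. Treat welds as unit-width lines.
Polar moment about centroid: J = 2[d³/12 + d(b/2)²] = 2[8³/12 + 8×3²] = 229.3 in³.
Direct shear f_v = P/L_w = 53.1 / 16 = 3.319 kip/in (vertical).
Torsion M = P·e = 53.1 × 10.5 = 557.55 kip·in.
Critical point at (x, y) = (3, 4) from centroid. f_tx = M·y/J = 9.725 kip/in; f_ty = M·x/J = 7.294 kip/in.
Resultant f_max = √[f_tx² + (f_v + f_ty)²] = √[9.725² + (3.319 + 7.294)²] = 14.39 kip/in.
Capacity per unit length: φr_n = 0.75 × 0.6 × 80 × (0.707 × 0.75) = 19.09 kip/in.
14.39 ≤ 19.09 → adequate.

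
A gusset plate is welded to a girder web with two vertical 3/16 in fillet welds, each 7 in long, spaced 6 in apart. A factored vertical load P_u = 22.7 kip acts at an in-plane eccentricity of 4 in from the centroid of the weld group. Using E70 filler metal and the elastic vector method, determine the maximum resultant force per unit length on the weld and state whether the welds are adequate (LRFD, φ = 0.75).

E70XX → F_EXX = 70 ksi.
Total weld length L_w = 14 in. Treat welds as unit-width lines.
Polar moment about centroid: J = 2[d³/12 + d(b/2)²] = 2[7³/12 + 7×3²] = 183.2 in³.
Direct shear f_v = P/L_w = 22.7 / 14 = 1.621 kip/in (vertical).
Torsion M = P·e = 22.7 × 4 = 90.8 kip·in.
Critical point at (x, y) = (3, 3.5) from centroid. f_tx = M·y/J = 1.735 kip/in; f_ty = M·x/J = 1.487 kip/in.
Resultant f_max = √[f_tx² + (f_v + f_ty)²] = √[1.735² + (1.621 + 1.487)²] = 3.56 kip/in.
Capacity per unit length: φr_n = 0.75 × 0.6 × 70 × (0.707 × 0.1875) = 4.176 kip/in.
3.56 ≤ 4.176 → adequate.

f_max ≈ 3.56 kip/in; adequate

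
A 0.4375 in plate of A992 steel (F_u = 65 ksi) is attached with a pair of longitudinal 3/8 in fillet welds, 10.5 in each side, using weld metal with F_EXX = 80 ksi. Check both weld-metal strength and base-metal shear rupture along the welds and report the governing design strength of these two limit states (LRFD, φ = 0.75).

t_e = 0.707 × 0.375 = 0.2651 in; L = 21 in.
Weld metal: φR_n = 0.75 × 0.6 × 80 × 0.2651 × 21 = 200.4 kip.
Base metal (shear rupture): φR_n = 0.75 × 0.6 × 65 × 0.4375 × 21 = 268.7 kip.
Governing: weld metal.

φR_n ≈ 200 kip (weld metal governs)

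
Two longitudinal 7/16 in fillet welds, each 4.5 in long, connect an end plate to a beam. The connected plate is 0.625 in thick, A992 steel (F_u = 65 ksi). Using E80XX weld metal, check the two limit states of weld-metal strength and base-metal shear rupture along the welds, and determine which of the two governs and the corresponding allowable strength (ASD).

R_n/Ω ≈ 66.8 kip (weld metal governs)

E80XX → F_EXX = 80 ksi.
t_e = 0.707 × 0.4375 = 0.3093 in; L = 9 in.
Weld metal: R_n/Ω = (1/2.0) × 0.6 × 80 × 0.3093 × 9 = 66.81 kip.
Base metal (shear rupture): R_n/Ω = (1/2.0) × 0.6 × 65 × 0.625 × 9 = 109.7 kip.
Governing: weld metal.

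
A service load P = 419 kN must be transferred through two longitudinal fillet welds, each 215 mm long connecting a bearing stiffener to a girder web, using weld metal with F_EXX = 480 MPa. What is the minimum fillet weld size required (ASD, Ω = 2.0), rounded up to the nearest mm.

w = 10 mm

Total weld length L = 430 mm.
Required throat t_e = P × Ω / (0.6 F_EXX × L) = 419 × 2.0 / (0.6 × 480 × 430 × 10⁻³) = 6.767 mm.
Required leg w = t_e / 0.707 = 9.571 mm → use 10 mm.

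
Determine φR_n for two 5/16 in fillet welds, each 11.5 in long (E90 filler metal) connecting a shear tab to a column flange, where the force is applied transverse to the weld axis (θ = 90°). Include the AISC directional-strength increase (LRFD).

E90XX → F_EXX = 90 ksi.
t_e = 0.707 × 0.3125 = 0.2209 in; A_we = 0.2209 × 23 = 5.082 in².
Directional factor: 1.0 + 0.5 sin^1.5(90°) = 1.5.
F_nw = 0.6 × 90 × 1.5 = 81 ksi.
φR_n = 0.75 × 81 × 5.082 = 308.7 kips.

φR_n ≈ 309 kips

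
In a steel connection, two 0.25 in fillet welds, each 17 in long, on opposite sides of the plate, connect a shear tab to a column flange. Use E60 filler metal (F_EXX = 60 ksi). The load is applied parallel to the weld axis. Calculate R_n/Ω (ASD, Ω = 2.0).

R_n/Ω ≈ 108 kip

Effective throat t_e = 0.707 × 0.25 = 0.1767 in.
Total length L = 34 in; A_we = 0.1767 × 34 = 6.01 in².
F_nw = 0.6 F_EXX = 0.6 × 60 = 36 ksi.
R_n = 36 × 6.01 = 216.3 kip; R_n/Ω = 216.3/2.0 = 108.2 kip.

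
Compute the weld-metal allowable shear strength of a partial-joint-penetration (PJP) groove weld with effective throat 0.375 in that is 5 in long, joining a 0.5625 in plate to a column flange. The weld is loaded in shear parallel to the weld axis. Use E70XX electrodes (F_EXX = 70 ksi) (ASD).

Effective throat (given) t_e = 0.375 in.
A_we = 0.375 × 5 = 1.875 in².
F_nw = 0.6 F_EXX = 42 ksi.
R_n/Ω = (42 × 1.875) / 2.0 = 39.38 kips.

R_n/Ω ≈ 39.4 kips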